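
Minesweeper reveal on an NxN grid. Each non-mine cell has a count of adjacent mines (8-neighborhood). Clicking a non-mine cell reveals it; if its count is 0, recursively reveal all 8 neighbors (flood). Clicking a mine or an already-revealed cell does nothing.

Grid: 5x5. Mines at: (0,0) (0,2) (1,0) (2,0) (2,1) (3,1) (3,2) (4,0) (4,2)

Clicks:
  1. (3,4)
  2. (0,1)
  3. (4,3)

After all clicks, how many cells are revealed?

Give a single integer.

Answer: 11

Derivation:
Click 1 (3,4) count=0: revealed 10 new [(0,3) (0,4) (1,3) (1,4) (2,3) (2,4) (3,3) (3,4) (4,3) (4,4)] -> total=10
Click 2 (0,1) count=3: revealed 1 new [(0,1)] -> total=11
Click 3 (4,3) count=2: revealed 0 new [(none)] -> total=11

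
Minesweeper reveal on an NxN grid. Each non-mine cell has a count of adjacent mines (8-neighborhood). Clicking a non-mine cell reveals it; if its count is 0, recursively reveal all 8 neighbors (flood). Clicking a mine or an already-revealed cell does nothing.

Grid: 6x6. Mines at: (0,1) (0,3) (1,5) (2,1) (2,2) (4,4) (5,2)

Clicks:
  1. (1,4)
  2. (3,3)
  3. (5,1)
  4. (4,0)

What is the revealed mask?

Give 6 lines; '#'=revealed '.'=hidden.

Answer: ......
....#.
......
##.#..
##....
##....

Derivation:
Click 1 (1,4) count=2: revealed 1 new [(1,4)] -> total=1
Click 2 (3,3) count=2: revealed 1 new [(3,3)] -> total=2
Click 3 (5,1) count=1: revealed 1 new [(5,1)] -> total=3
Click 4 (4,0) count=0: revealed 5 new [(3,0) (3,1) (4,0) (4,1) (5,0)] -> total=8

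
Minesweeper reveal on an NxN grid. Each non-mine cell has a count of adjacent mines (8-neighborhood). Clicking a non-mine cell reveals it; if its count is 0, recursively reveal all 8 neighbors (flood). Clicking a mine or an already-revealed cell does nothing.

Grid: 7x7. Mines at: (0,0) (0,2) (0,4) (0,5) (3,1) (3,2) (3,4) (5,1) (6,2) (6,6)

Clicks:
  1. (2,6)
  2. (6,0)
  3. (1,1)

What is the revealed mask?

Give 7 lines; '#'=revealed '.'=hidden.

Answer: .......
.#...##
.....##
.....##
.....##
.....##
#......

Derivation:
Click 1 (2,6) count=0: revealed 10 new [(1,5) (1,6) (2,5) (2,6) (3,5) (3,6) (4,5) (4,6) (5,5) (5,6)] -> total=10
Click 2 (6,0) count=1: revealed 1 new [(6,0)] -> total=11
Click 3 (1,1) count=2: revealed 1 new [(1,1)] -> total=12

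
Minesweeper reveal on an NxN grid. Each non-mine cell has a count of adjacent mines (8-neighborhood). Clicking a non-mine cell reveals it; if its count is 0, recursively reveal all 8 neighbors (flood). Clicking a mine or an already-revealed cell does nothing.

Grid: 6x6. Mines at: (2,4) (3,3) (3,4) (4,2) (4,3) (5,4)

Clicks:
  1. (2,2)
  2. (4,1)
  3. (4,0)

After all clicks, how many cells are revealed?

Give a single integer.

Click 1 (2,2) count=1: revealed 1 new [(2,2)] -> total=1
Click 2 (4,1) count=1: revealed 1 new [(4,1)] -> total=2
Click 3 (4,0) count=0: revealed 21 new [(0,0) (0,1) (0,2) (0,3) (0,4) (0,5) (1,0) (1,1) (1,2) (1,3) (1,4) (1,5) (2,0) (2,1) (2,3) (3,0) (3,1) (3,2) (4,0) (5,0) (5,1)] -> total=23

Answer: 23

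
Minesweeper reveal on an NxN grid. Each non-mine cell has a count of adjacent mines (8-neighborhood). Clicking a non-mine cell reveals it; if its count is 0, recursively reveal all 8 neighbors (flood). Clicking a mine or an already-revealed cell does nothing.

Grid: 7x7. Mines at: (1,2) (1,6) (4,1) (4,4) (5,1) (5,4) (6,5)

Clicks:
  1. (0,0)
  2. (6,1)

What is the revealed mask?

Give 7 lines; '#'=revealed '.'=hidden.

Answer: ##.....
##.....
##.....
##.....
.......
.......
.#.....

Derivation:
Click 1 (0,0) count=0: revealed 8 new [(0,0) (0,1) (1,0) (1,1) (2,0) (2,1) (3,0) (3,1)] -> total=8
Click 2 (6,1) count=1: revealed 1 new [(6,1)] -> total=9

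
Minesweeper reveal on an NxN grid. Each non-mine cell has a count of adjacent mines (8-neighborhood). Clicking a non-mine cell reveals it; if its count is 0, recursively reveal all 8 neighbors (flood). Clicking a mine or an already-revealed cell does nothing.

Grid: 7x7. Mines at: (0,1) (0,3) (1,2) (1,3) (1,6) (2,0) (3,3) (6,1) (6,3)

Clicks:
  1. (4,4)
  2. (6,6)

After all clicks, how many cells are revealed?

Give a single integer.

Click 1 (4,4) count=1: revealed 1 new [(4,4)] -> total=1
Click 2 (6,6) count=0: revealed 14 new [(2,4) (2,5) (2,6) (3,4) (3,5) (3,6) (4,5) (4,6) (5,4) (5,5) (5,6) (6,4) (6,5) (6,6)] -> total=15

Answer: 15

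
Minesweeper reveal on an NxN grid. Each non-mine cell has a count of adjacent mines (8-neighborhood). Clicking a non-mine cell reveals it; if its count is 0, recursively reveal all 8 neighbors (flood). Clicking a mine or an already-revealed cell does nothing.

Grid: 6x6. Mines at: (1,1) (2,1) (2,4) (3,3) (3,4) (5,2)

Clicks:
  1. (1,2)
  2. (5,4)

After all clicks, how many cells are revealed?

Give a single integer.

Click 1 (1,2) count=2: revealed 1 new [(1,2)] -> total=1
Click 2 (5,4) count=0: revealed 6 new [(4,3) (4,4) (4,5) (5,3) (5,4) (5,5)] -> total=7

Answer: 7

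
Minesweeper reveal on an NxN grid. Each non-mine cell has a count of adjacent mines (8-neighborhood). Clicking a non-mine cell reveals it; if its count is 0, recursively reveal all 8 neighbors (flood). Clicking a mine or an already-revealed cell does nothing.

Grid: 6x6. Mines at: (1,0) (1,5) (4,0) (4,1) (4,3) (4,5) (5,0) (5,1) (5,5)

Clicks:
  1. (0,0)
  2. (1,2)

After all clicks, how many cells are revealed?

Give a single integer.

Answer: 17

Derivation:
Click 1 (0,0) count=1: revealed 1 new [(0,0)] -> total=1
Click 2 (1,2) count=0: revealed 16 new [(0,1) (0,2) (0,3) (0,4) (1,1) (1,2) (1,3) (1,4) (2,1) (2,2) (2,3) (2,4) (3,1) (3,2) (3,3) (3,4)] -> total=17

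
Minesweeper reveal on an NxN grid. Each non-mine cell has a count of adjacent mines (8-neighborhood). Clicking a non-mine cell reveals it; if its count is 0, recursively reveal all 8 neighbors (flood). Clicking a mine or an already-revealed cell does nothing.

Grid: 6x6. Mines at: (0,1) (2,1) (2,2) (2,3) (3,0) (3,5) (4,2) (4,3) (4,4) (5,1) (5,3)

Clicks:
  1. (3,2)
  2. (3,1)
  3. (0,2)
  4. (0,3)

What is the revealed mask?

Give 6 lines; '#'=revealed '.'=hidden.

Click 1 (3,2) count=5: revealed 1 new [(3,2)] -> total=1
Click 2 (3,1) count=4: revealed 1 new [(3,1)] -> total=2
Click 3 (0,2) count=1: revealed 1 new [(0,2)] -> total=3
Click 4 (0,3) count=0: revealed 9 new [(0,3) (0,4) (0,5) (1,2) (1,3) (1,4) (1,5) (2,4) (2,5)] -> total=12

Answer: ..####
..####
....##
.##...
......
......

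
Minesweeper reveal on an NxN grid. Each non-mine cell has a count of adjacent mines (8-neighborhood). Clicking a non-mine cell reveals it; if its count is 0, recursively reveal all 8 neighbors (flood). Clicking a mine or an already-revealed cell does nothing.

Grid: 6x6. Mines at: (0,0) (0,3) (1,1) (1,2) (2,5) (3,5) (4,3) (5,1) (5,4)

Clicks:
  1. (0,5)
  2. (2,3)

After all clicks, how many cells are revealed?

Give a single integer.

Click 1 (0,5) count=0: revealed 4 new [(0,4) (0,5) (1,4) (1,5)] -> total=4
Click 2 (2,3) count=1: revealed 1 new [(2,3)] -> total=5

Answer: 5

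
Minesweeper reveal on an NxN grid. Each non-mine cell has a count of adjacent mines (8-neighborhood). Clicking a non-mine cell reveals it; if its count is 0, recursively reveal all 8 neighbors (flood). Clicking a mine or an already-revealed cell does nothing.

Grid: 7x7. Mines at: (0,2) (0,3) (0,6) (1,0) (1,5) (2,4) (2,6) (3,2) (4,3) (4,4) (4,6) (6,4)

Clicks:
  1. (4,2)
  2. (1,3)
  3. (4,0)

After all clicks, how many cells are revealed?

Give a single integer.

Click 1 (4,2) count=2: revealed 1 new [(4,2)] -> total=1
Click 2 (1,3) count=3: revealed 1 new [(1,3)] -> total=2
Click 3 (4,0) count=0: revealed 14 new [(2,0) (2,1) (3,0) (3,1) (4,0) (4,1) (5,0) (5,1) (5,2) (5,3) (6,0) (6,1) (6,2) (6,3)] -> total=16

Answer: 16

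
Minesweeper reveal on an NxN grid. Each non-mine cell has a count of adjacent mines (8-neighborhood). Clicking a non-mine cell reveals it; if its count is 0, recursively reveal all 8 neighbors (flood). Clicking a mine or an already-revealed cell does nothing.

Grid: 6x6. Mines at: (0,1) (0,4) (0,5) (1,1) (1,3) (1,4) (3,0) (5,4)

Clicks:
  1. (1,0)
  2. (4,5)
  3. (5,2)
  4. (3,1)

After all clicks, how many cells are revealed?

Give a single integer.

Click 1 (1,0) count=2: revealed 1 new [(1,0)] -> total=1
Click 2 (4,5) count=1: revealed 1 new [(4,5)] -> total=2
Click 3 (5,2) count=0: revealed 19 new [(2,1) (2,2) (2,3) (2,4) (2,5) (3,1) (3,2) (3,3) (3,4) (3,5) (4,0) (4,1) (4,2) (4,3) (4,4) (5,0) (5,1) (5,2) (5,3)] -> total=21
Click 4 (3,1) count=1: revealed 0 new [(none)] -> total=21

Answer: 21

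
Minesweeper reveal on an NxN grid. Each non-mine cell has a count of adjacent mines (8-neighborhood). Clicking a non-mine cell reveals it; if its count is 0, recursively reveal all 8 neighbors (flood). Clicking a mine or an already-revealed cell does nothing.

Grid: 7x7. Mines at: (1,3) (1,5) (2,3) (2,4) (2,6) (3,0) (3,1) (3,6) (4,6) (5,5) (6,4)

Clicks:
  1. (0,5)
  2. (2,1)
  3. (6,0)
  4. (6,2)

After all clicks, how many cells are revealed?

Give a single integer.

Click 1 (0,5) count=1: revealed 1 new [(0,5)] -> total=1
Click 2 (2,1) count=2: revealed 1 new [(2,1)] -> total=2
Click 3 (6,0) count=0: revealed 17 new [(3,2) (3,3) (3,4) (4,0) (4,1) (4,2) (4,3) (4,4) (5,0) (5,1) (5,2) (5,3) (5,4) (6,0) (6,1) (6,2) (6,3)] -> total=19
Click 4 (6,2) count=0: revealed 0 new [(none)] -> total=19

Answer: 19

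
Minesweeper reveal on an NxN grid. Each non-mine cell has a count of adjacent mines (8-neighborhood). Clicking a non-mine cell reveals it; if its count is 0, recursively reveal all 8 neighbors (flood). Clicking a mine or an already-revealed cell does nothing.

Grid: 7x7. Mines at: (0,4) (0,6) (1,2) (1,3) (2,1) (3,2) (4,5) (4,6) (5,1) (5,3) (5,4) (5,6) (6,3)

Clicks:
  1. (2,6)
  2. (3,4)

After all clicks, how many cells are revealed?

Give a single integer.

Answer: 9

Derivation:
Click 1 (2,6) count=0: revealed 9 new [(1,4) (1,5) (1,6) (2,4) (2,5) (2,6) (3,4) (3,5) (3,6)] -> total=9
Click 2 (3,4) count=1: revealed 0 new [(none)] -> total=9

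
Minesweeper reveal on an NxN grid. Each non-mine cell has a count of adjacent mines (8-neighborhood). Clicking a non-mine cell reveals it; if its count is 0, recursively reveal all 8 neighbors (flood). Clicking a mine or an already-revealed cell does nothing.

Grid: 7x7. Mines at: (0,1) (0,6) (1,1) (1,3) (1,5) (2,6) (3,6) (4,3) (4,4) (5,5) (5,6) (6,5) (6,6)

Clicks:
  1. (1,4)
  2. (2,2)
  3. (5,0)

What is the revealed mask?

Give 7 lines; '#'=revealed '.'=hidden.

Click 1 (1,4) count=2: revealed 1 new [(1,4)] -> total=1
Click 2 (2,2) count=2: revealed 1 new [(2,2)] -> total=2
Click 3 (5,0) count=0: revealed 18 new [(2,0) (2,1) (3,0) (3,1) (3,2) (4,0) (4,1) (4,2) (5,0) (5,1) (5,2) (5,3) (5,4) (6,0) (6,1) (6,2) (6,3) (6,4)] -> total=20

Answer: .......
....#..
###....
###....
###....
#####..
#####..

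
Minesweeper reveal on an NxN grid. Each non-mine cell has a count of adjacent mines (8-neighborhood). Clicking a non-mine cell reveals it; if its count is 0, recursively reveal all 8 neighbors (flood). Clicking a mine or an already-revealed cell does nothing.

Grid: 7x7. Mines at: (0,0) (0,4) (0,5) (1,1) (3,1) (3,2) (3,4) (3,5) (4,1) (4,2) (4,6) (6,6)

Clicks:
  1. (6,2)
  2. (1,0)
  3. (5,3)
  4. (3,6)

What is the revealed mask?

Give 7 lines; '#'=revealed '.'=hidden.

Answer: .......
#......
.......
......#
...###.
######.
######.

Derivation:
Click 1 (6,2) count=0: revealed 15 new [(4,3) (4,4) (4,5) (5,0) (5,1) (5,2) (5,3) (5,4) (5,5) (6,0) (6,1) (6,2) (6,3) (6,4) (6,5)] -> total=15
Click 2 (1,0) count=2: revealed 1 new [(1,0)] -> total=16
Click 3 (5,3) count=1: revealed 0 new [(none)] -> total=16
Click 4 (3,6) count=2: revealed 1 new [(3,6)] -> total=17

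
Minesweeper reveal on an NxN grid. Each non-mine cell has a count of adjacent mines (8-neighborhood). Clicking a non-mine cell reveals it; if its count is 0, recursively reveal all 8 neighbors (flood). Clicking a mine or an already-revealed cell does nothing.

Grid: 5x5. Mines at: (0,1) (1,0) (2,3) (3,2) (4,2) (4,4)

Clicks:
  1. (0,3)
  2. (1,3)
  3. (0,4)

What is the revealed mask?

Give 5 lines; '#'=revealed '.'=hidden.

Click 1 (0,3) count=0: revealed 6 new [(0,2) (0,3) (0,4) (1,2) (1,3) (1,4)] -> total=6
Click 2 (1,3) count=1: revealed 0 new [(none)] -> total=6
Click 3 (0,4) count=0: revealed 0 new [(none)] -> total=6

Answer: ..###
..###
.....
.....
.....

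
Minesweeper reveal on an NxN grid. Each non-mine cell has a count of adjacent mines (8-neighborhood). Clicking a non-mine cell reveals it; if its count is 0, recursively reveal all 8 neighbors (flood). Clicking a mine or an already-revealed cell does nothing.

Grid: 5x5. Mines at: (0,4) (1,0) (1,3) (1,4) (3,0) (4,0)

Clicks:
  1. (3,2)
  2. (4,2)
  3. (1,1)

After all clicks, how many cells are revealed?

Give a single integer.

Answer: 13

Derivation:
Click 1 (3,2) count=0: revealed 12 new [(2,1) (2,2) (2,3) (2,4) (3,1) (3,2) (3,3) (3,4) (4,1) (4,2) (4,3) (4,4)] -> total=12
Click 2 (4,2) count=0: revealed 0 new [(none)] -> total=12
Click 3 (1,1) count=1: revealed 1 new [(1,1)] -> total=13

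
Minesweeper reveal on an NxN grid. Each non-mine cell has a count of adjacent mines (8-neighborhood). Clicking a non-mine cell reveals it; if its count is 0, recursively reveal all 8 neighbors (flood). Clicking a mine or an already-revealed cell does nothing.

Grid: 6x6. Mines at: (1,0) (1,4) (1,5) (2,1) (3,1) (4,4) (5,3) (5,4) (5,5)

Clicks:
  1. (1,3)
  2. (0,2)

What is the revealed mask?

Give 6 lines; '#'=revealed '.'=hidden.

Answer: .###..
.###..
......
......
......
......

Derivation:
Click 1 (1,3) count=1: revealed 1 new [(1,3)] -> total=1
Click 2 (0,2) count=0: revealed 5 new [(0,1) (0,2) (0,3) (1,1) (1,2)] -> total=6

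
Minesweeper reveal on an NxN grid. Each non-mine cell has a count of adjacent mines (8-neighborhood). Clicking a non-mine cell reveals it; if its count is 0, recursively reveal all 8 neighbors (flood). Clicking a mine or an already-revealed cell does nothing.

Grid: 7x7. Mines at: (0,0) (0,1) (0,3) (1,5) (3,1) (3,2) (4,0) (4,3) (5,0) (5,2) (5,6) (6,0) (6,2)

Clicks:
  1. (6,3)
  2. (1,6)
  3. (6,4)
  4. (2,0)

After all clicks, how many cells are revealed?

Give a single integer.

Click 1 (6,3) count=2: revealed 1 new [(6,3)] -> total=1
Click 2 (1,6) count=1: revealed 1 new [(1,6)] -> total=2
Click 3 (6,4) count=0: revealed 5 new [(5,3) (5,4) (5,5) (6,4) (6,5)] -> total=7
Click 4 (2,0) count=1: revealed 1 new [(2,0)] -> total=8

Answer: 8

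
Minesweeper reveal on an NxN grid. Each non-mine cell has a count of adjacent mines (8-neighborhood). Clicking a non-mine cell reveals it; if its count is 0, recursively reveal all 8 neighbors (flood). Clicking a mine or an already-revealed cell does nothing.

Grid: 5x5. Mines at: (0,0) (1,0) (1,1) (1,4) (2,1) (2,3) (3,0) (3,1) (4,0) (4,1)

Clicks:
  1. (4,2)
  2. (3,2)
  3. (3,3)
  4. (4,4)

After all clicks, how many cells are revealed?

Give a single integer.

Answer: 6

Derivation:
Click 1 (4,2) count=2: revealed 1 new [(4,2)] -> total=1
Click 2 (3,2) count=4: revealed 1 new [(3,2)] -> total=2
Click 3 (3,3) count=1: revealed 1 new [(3,3)] -> total=3
Click 4 (4,4) count=0: revealed 3 new [(3,4) (4,3) (4,4)] -> total=6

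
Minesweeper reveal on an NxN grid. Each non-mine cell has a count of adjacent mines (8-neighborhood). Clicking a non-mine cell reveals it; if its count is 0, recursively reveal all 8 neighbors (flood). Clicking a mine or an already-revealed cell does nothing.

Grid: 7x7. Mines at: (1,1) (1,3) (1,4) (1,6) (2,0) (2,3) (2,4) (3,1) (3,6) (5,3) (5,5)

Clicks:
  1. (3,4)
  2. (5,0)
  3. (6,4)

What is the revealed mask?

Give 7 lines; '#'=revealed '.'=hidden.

Click 1 (3,4) count=2: revealed 1 new [(3,4)] -> total=1
Click 2 (5,0) count=0: revealed 9 new [(4,0) (4,1) (4,2) (5,0) (5,1) (5,2) (6,0) (6,1) (6,2)] -> total=10
Click 3 (6,4) count=2: revealed 1 new [(6,4)] -> total=11

Answer: .......
.......
.......
....#..
###....
###....
###.#..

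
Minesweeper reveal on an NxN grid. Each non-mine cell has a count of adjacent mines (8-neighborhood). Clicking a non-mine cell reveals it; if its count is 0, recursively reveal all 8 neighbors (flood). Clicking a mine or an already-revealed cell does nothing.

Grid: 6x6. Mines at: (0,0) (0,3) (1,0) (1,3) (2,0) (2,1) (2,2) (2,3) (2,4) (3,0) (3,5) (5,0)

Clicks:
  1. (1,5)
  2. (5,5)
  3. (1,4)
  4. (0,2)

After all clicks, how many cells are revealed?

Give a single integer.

Answer: 17

Derivation:
Click 1 (1,5) count=1: revealed 1 new [(1,5)] -> total=1
Click 2 (5,5) count=0: revealed 14 new [(3,1) (3,2) (3,3) (3,4) (4,1) (4,2) (4,3) (4,4) (4,5) (5,1) (5,2) (5,3) (5,4) (5,5)] -> total=15
Click 3 (1,4) count=4: revealed 1 new [(1,4)] -> total=16
Click 4 (0,2) count=2: revealed 1 new [(0,2)] -> total=17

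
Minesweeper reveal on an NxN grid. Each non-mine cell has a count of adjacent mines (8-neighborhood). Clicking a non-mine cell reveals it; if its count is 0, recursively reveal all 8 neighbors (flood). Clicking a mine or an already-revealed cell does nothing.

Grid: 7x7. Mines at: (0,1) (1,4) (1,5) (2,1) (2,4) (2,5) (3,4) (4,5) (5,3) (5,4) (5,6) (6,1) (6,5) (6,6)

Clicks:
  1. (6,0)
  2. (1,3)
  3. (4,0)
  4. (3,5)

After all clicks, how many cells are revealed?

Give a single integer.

Click 1 (6,0) count=1: revealed 1 new [(6,0)] -> total=1
Click 2 (1,3) count=2: revealed 1 new [(1,3)] -> total=2
Click 3 (4,0) count=0: revealed 9 new [(3,0) (3,1) (3,2) (4,0) (4,1) (4,2) (5,0) (5,1) (5,2)] -> total=11
Click 4 (3,5) count=4: revealed 1 new [(3,5)] -> total=12

Answer: 12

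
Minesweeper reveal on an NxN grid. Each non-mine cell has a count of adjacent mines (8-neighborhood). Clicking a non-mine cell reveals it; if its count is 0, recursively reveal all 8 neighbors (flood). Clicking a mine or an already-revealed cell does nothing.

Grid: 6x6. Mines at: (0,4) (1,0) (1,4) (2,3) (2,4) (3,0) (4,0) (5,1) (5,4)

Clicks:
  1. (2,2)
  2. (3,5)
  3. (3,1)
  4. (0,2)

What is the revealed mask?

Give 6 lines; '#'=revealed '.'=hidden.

Answer: .###..
.###..
..#...
.#...#
......
......

Derivation:
Click 1 (2,2) count=1: revealed 1 new [(2,2)] -> total=1
Click 2 (3,5) count=1: revealed 1 new [(3,5)] -> total=2
Click 3 (3,1) count=2: revealed 1 new [(3,1)] -> total=3
Click 4 (0,2) count=0: revealed 6 new [(0,1) (0,2) (0,3) (1,1) (1,2) (1,3)] -> total=9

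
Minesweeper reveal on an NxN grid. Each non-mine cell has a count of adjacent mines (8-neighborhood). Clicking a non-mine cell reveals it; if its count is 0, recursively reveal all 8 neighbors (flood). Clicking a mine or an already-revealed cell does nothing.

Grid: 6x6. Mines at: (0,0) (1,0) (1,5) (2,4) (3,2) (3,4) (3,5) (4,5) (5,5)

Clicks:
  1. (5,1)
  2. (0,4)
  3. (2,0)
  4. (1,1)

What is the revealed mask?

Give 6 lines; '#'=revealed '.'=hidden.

Answer: ....#.
.#....
##....
##....
#####.
#####.

Derivation:
Click 1 (5,1) count=0: revealed 14 new [(2,0) (2,1) (3,0) (3,1) (4,0) (4,1) (4,2) (4,3) (4,4) (5,0) (5,1) (5,2) (5,3) (5,4)] -> total=14
Click 2 (0,4) count=1: revealed 1 new [(0,4)] -> total=15
Click 3 (2,0) count=1: revealed 0 new [(none)] -> total=15
Click 4 (1,1) count=2: revealed 1 new [(1,1)] -> total=16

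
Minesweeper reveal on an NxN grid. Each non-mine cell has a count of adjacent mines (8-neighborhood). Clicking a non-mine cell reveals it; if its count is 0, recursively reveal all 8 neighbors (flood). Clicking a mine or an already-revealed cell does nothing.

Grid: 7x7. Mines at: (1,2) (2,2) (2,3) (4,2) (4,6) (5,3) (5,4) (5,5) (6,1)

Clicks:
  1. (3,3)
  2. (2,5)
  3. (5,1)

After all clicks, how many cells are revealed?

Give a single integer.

Answer: 16

Derivation:
Click 1 (3,3) count=3: revealed 1 new [(3,3)] -> total=1
Click 2 (2,5) count=0: revealed 14 new [(0,3) (0,4) (0,5) (0,6) (1,3) (1,4) (1,5) (1,6) (2,4) (2,5) (2,6) (3,4) (3,5) (3,6)] -> total=15
Click 3 (5,1) count=2: revealed 1 new [(5,1)] -> total=16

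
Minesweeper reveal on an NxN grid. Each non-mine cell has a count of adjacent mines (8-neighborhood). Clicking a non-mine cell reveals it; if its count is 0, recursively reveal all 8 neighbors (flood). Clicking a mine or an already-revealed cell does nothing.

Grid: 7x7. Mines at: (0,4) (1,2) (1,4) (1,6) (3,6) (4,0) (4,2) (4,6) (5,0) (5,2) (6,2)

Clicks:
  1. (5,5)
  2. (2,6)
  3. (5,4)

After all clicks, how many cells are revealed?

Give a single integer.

Answer: 18

Derivation:
Click 1 (5,5) count=1: revealed 1 new [(5,5)] -> total=1
Click 2 (2,6) count=2: revealed 1 new [(2,6)] -> total=2
Click 3 (5,4) count=0: revealed 16 new [(2,3) (2,4) (2,5) (3,3) (3,4) (3,5) (4,3) (4,4) (4,5) (5,3) (5,4) (5,6) (6,3) (6,4) (6,5) (6,6)] -> total=18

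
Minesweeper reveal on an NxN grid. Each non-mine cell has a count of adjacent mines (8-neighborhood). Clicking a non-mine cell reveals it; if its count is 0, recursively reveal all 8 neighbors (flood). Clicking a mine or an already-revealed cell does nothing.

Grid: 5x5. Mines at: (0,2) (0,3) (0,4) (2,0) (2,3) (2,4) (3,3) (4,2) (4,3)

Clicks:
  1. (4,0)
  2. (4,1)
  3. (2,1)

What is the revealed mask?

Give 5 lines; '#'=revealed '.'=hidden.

Answer: .....
.....
.#...
##...
##...

Derivation:
Click 1 (4,0) count=0: revealed 4 new [(3,0) (3,1) (4,0) (4,1)] -> total=4
Click 2 (4,1) count=1: revealed 0 new [(none)] -> total=4
Click 3 (2,1) count=1: revealed 1 new [(2,1)] -> total=5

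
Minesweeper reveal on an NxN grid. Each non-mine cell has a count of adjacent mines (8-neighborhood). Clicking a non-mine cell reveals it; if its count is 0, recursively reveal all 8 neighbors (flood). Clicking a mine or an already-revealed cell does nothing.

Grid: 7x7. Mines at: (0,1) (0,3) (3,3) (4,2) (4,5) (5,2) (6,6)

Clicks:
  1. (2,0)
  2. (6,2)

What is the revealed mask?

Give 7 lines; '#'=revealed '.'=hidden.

Click 1 (2,0) count=0: revealed 15 new [(1,0) (1,1) (1,2) (2,0) (2,1) (2,2) (3,0) (3,1) (3,2) (4,0) (4,1) (5,0) (5,1) (6,0) (6,1)] -> total=15
Click 2 (6,2) count=1: revealed 1 new [(6,2)] -> total=16

Answer: .......
###....
###....
###....
##.....
##.....
###....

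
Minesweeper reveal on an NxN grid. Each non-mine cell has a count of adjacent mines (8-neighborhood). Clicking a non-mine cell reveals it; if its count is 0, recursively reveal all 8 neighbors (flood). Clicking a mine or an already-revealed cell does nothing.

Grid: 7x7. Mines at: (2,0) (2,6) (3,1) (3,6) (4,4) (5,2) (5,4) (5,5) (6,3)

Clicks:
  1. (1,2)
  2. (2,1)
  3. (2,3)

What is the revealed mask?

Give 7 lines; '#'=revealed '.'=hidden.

Answer: #######
#######
.#####.
..####.
.......
.......
.......

Derivation:
Click 1 (1,2) count=0: revealed 23 new [(0,0) (0,1) (0,2) (0,3) (0,4) (0,5) (0,6) (1,0) (1,1) (1,2) (1,3) (1,4) (1,5) (1,6) (2,1) (2,2) (2,3) (2,4) (2,5) (3,2) (3,3) (3,4) (3,5)] -> total=23
Click 2 (2,1) count=2: revealed 0 new [(none)] -> total=23
Click 3 (2,3) count=0: revealed 0 new [(none)] -> total=23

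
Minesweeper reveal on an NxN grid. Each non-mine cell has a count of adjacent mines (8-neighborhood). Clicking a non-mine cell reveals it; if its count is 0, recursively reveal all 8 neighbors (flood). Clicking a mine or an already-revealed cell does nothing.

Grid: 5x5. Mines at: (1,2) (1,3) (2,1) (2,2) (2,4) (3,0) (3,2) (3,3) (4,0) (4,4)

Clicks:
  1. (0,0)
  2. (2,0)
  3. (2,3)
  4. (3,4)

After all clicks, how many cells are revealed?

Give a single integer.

Answer: 7

Derivation:
Click 1 (0,0) count=0: revealed 4 new [(0,0) (0,1) (1,0) (1,1)] -> total=4
Click 2 (2,0) count=2: revealed 1 new [(2,0)] -> total=5
Click 3 (2,3) count=6: revealed 1 new [(2,3)] -> total=6
Click 4 (3,4) count=3: revealed 1 new [(3,4)] -> total=7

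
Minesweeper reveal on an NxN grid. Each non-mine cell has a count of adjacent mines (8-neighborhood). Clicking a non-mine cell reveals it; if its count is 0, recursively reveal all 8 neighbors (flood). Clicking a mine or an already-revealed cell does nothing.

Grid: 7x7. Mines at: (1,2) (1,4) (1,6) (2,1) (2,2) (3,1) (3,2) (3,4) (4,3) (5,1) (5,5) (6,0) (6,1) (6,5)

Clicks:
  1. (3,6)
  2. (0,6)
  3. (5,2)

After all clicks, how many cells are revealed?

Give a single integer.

Answer: 8

Derivation:
Click 1 (3,6) count=0: revealed 6 new [(2,5) (2,6) (3,5) (3,6) (4,5) (4,6)] -> total=6
Click 2 (0,6) count=1: revealed 1 new [(0,6)] -> total=7
Click 3 (5,2) count=3: revealed 1 new [(5,2)] -> total=8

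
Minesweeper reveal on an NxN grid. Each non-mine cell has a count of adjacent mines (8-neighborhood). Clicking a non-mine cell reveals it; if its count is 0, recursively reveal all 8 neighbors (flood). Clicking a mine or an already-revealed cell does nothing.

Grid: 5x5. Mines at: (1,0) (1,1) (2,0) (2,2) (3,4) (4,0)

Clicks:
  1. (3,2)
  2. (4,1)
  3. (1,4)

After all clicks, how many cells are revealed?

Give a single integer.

Answer: 10

Derivation:
Click 1 (3,2) count=1: revealed 1 new [(3,2)] -> total=1
Click 2 (4,1) count=1: revealed 1 new [(4,1)] -> total=2
Click 3 (1,4) count=0: revealed 8 new [(0,2) (0,3) (0,4) (1,2) (1,3) (1,4) (2,3) (2,4)] -> total=10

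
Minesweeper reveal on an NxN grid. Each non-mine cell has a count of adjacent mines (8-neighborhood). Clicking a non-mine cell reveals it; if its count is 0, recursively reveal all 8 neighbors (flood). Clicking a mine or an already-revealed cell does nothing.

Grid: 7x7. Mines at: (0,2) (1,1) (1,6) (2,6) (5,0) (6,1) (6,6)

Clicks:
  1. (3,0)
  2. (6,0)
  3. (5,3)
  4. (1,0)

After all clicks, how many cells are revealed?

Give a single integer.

Click 1 (3,0) count=0: revealed 37 new [(0,3) (0,4) (0,5) (1,2) (1,3) (1,4) (1,5) (2,0) (2,1) (2,2) (2,3) (2,4) (2,5) (3,0) (3,1) (3,2) (3,3) (3,4) (3,5) (3,6) (4,0) (4,1) (4,2) (4,3) (4,4) (4,5) (4,6) (5,1) (5,2) (5,3) (5,4) (5,5) (5,6) (6,2) (6,3) (6,4) (6,5)] -> total=37
Click 2 (6,0) count=2: revealed 1 new [(6,0)] -> total=38
Click 3 (5,3) count=0: revealed 0 new [(none)] -> total=38
Click 4 (1,0) count=1: revealed 1 new [(1,0)] -> total=39

Answer: 39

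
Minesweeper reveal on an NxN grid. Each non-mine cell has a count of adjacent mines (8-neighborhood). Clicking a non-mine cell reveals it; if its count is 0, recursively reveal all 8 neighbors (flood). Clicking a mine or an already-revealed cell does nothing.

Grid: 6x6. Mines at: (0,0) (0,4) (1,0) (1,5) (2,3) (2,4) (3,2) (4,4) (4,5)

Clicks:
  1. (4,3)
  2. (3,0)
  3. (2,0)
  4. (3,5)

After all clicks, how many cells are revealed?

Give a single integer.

Click 1 (4,3) count=2: revealed 1 new [(4,3)] -> total=1
Click 2 (3,0) count=0: revealed 11 new [(2,0) (2,1) (3,0) (3,1) (4,0) (4,1) (4,2) (5,0) (5,1) (5,2) (5,3)] -> total=12
Click 3 (2,0) count=1: revealed 0 new [(none)] -> total=12
Click 4 (3,5) count=3: revealed 1 new [(3,5)] -> total=13

Answer: 13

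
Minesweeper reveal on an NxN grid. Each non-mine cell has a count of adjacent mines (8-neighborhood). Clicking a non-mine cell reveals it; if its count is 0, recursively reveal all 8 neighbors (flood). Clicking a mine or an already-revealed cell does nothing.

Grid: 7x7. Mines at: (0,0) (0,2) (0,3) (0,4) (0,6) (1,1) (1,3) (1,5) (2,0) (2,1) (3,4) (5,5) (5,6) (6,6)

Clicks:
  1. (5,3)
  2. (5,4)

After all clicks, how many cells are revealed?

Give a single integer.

Answer: 19

Derivation:
Click 1 (5,3) count=0: revealed 19 new [(3,0) (3,1) (3,2) (3,3) (4,0) (4,1) (4,2) (4,3) (4,4) (5,0) (5,1) (5,2) (5,3) (5,4) (6,0) (6,1) (6,2) (6,3) (6,4)] -> total=19
Click 2 (5,4) count=1: revealed 0 new [(none)] -> total=19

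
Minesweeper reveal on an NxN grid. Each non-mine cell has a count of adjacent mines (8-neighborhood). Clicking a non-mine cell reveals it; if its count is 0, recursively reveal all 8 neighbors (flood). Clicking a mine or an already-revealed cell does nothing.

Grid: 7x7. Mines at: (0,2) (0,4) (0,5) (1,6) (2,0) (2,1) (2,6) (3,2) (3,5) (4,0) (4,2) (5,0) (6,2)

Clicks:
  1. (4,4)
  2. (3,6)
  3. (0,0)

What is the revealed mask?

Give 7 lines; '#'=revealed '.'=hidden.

Answer: ##.....
##.....
.......
......#
....#..
.......
.......

Derivation:
Click 1 (4,4) count=1: revealed 1 new [(4,4)] -> total=1
Click 2 (3,6) count=2: revealed 1 new [(3,6)] -> total=2
Click 3 (0,0) count=0: revealed 4 new [(0,0) (0,1) (1,0) (1,1)] -> total=6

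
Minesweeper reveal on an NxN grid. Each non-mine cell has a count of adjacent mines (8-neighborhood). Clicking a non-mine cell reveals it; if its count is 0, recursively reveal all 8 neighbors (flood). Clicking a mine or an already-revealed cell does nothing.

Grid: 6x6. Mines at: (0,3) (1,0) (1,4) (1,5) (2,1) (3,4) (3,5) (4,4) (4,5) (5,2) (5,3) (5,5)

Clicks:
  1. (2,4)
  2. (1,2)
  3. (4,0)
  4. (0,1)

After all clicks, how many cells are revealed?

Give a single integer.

Click 1 (2,4) count=4: revealed 1 new [(2,4)] -> total=1
Click 2 (1,2) count=2: revealed 1 new [(1,2)] -> total=2
Click 3 (4,0) count=0: revealed 6 new [(3,0) (3,1) (4,0) (4,1) (5,0) (5,1)] -> total=8
Click 4 (0,1) count=1: revealed 1 new [(0,1)] -> total=9

Answer: 9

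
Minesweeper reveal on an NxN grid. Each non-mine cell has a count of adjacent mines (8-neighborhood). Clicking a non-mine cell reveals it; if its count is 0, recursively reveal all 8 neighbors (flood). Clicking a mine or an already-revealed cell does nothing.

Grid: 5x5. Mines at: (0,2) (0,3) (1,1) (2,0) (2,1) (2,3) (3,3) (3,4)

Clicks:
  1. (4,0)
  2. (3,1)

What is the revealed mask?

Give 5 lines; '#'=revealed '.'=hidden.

Answer: .....
.....
.....
###..
###..

Derivation:
Click 1 (4,0) count=0: revealed 6 new [(3,0) (3,1) (3,2) (4,0) (4,1) (4,2)] -> total=6
Click 2 (3,1) count=2: revealed 0 new [(none)] -> total=6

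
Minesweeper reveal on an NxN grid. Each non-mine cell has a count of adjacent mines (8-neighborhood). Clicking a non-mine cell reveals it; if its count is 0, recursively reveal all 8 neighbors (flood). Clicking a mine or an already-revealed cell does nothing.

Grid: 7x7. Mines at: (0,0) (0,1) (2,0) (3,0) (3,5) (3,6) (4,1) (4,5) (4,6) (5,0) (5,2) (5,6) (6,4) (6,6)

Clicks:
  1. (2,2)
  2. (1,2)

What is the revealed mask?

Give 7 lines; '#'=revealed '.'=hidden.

Answer: ..#####
.######
.######
.####..
..###..
.......
.......

Derivation:
Click 1 (2,2) count=0: revealed 24 new [(0,2) (0,3) (0,4) (0,5) (0,6) (1,1) (1,2) (1,3) (1,4) (1,5) (1,6) (2,1) (2,2) (2,3) (2,4) (2,5) (2,6) (3,1) (3,2) (3,3) (3,4) (4,2) (4,3) (4,4)] -> total=24
Click 2 (1,2) count=1: revealed 0 new [(none)] -> total=24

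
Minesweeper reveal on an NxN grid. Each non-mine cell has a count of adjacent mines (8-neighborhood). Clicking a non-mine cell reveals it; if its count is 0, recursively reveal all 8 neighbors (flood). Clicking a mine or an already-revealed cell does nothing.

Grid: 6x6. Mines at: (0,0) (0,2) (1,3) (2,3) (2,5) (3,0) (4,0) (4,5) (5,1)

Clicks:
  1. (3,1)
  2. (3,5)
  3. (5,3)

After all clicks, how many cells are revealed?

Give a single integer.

Answer: 11

Derivation:
Click 1 (3,1) count=2: revealed 1 new [(3,1)] -> total=1
Click 2 (3,5) count=2: revealed 1 new [(3,5)] -> total=2
Click 3 (5,3) count=0: revealed 9 new [(3,2) (3,3) (3,4) (4,2) (4,3) (4,4) (5,2) (5,3) (5,4)] -> total=11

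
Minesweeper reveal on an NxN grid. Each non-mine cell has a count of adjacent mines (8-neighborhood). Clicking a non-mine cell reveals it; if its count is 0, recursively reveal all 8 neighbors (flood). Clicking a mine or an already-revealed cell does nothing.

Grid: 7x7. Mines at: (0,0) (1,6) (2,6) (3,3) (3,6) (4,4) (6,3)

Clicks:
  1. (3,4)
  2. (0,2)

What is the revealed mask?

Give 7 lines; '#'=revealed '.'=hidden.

Click 1 (3,4) count=2: revealed 1 new [(3,4)] -> total=1
Click 2 (0,2) count=0: revealed 29 new [(0,1) (0,2) (0,3) (0,4) (0,5) (1,0) (1,1) (1,2) (1,3) (1,4) (1,5) (2,0) (2,1) (2,2) (2,3) (2,4) (2,5) (3,0) (3,1) (3,2) (4,0) (4,1) (4,2) (5,0) (5,1) (5,2) (6,0) (6,1) (6,2)] -> total=30

Answer: .#####.
######.
######.
###.#..
###....
###....
###....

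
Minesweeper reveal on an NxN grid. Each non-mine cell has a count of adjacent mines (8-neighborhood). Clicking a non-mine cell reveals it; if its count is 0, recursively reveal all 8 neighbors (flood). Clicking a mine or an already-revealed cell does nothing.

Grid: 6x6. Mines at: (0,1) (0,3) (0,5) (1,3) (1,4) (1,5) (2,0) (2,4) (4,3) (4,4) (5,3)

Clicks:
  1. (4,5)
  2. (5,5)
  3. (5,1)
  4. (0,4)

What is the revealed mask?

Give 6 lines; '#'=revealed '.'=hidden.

Answer: ....#.
......
......
###...
###..#
###..#

Derivation:
Click 1 (4,5) count=1: revealed 1 new [(4,5)] -> total=1
Click 2 (5,5) count=1: revealed 1 new [(5,5)] -> total=2
Click 3 (5,1) count=0: revealed 9 new [(3,0) (3,1) (3,2) (4,0) (4,1) (4,2) (5,0) (5,1) (5,2)] -> total=11
Click 4 (0,4) count=5: revealed 1 new [(0,4)] -> total=12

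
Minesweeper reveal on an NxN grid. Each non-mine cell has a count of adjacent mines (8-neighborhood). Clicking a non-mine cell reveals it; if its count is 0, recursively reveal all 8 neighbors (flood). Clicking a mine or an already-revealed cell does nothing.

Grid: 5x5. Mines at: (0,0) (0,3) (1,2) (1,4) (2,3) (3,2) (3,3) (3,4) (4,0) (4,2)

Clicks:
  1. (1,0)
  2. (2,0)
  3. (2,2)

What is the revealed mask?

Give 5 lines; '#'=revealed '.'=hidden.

Answer: .....
##...
###..
##...
.....

Derivation:
Click 1 (1,0) count=1: revealed 1 new [(1,0)] -> total=1
Click 2 (2,0) count=0: revealed 5 new [(1,1) (2,0) (2,1) (3,0) (3,1)] -> total=6
Click 3 (2,2) count=4: revealed 1 new [(2,2)] -> total=7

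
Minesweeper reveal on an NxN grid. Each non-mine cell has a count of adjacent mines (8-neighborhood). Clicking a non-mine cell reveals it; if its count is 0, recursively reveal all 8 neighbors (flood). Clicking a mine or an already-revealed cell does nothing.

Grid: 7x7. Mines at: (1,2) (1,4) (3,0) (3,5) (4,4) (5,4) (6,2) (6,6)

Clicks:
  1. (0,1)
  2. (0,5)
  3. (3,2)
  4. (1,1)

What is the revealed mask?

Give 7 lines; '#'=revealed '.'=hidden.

Click 1 (0,1) count=1: revealed 1 new [(0,1)] -> total=1
Click 2 (0,5) count=1: revealed 1 new [(0,5)] -> total=2
Click 3 (3,2) count=0: revealed 12 new [(2,1) (2,2) (2,3) (3,1) (3,2) (3,3) (4,1) (4,2) (4,3) (5,1) (5,2) (5,3)] -> total=14
Click 4 (1,1) count=1: revealed 1 new [(1,1)] -> total=15

Answer: .#...#.
.#.....
.###...
.###...
.###...
.###...
.......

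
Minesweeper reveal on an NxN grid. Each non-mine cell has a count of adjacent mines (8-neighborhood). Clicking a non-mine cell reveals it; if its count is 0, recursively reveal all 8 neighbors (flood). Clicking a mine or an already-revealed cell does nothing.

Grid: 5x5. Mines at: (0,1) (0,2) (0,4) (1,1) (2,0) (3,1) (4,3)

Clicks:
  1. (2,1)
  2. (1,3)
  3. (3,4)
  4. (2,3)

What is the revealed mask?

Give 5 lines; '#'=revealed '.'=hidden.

Click 1 (2,1) count=3: revealed 1 new [(2,1)] -> total=1
Click 2 (1,3) count=2: revealed 1 new [(1,3)] -> total=2
Click 3 (3,4) count=1: revealed 1 new [(3,4)] -> total=3
Click 4 (2,3) count=0: revealed 7 new [(1,2) (1,4) (2,2) (2,3) (2,4) (3,2) (3,3)] -> total=10

Answer: .....
..###
.####
..###
.....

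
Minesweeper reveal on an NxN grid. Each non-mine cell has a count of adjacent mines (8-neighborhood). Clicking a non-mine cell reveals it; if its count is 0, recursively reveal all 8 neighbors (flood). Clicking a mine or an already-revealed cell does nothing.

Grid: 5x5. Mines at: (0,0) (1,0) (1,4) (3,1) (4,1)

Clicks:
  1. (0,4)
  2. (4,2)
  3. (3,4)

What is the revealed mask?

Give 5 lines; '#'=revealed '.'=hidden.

Click 1 (0,4) count=1: revealed 1 new [(0,4)] -> total=1
Click 2 (4,2) count=2: revealed 1 new [(4,2)] -> total=2
Click 3 (3,4) count=0: revealed 8 new [(2,2) (2,3) (2,4) (3,2) (3,3) (3,4) (4,3) (4,4)] -> total=10

Answer: ....#
.....
..###
..###
..###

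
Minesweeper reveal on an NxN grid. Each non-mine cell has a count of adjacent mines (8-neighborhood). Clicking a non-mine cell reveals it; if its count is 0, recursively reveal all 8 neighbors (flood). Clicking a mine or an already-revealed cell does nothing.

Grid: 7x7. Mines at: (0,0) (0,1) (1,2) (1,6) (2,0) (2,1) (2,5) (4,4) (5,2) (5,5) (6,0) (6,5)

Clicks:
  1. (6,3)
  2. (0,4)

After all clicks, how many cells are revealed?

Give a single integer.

Answer: 7

Derivation:
Click 1 (6,3) count=1: revealed 1 new [(6,3)] -> total=1
Click 2 (0,4) count=0: revealed 6 new [(0,3) (0,4) (0,5) (1,3) (1,4) (1,5)] -> total=7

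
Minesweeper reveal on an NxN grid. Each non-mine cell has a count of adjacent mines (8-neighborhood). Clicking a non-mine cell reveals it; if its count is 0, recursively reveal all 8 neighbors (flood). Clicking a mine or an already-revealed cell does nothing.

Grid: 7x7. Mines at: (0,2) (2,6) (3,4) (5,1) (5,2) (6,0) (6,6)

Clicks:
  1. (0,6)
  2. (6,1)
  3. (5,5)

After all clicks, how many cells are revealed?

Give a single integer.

Answer: 13

Derivation:
Click 1 (0,6) count=0: revealed 11 new [(0,3) (0,4) (0,5) (0,6) (1,3) (1,4) (1,5) (1,6) (2,3) (2,4) (2,5)] -> total=11
Click 2 (6,1) count=3: revealed 1 new [(6,1)] -> total=12
Click 3 (5,5) count=1: revealed 1 new [(5,5)] -> total=13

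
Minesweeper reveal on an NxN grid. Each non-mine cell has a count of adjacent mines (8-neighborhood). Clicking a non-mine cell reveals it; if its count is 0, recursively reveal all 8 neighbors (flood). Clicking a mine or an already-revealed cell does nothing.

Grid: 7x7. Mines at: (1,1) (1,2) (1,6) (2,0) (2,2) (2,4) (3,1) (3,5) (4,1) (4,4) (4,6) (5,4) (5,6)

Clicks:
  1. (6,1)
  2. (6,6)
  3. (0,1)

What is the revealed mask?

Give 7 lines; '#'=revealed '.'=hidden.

Click 1 (6,1) count=0: revealed 8 new [(5,0) (5,1) (5,2) (5,3) (6,0) (6,1) (6,2) (6,3)] -> total=8
Click 2 (6,6) count=1: revealed 1 new [(6,6)] -> total=9
Click 3 (0,1) count=2: revealed 1 new [(0,1)] -> total=10

Answer: .#.....
.......
.......
.......
.......
####...
####..#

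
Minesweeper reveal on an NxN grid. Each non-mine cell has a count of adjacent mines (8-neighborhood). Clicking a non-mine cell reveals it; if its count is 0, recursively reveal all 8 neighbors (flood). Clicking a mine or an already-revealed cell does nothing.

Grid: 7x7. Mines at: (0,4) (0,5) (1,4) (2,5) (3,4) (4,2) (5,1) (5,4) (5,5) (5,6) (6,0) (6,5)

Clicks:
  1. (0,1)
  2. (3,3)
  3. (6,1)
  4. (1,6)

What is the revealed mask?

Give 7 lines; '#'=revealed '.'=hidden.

Click 1 (0,1) count=0: revealed 18 new [(0,0) (0,1) (0,2) (0,3) (1,0) (1,1) (1,2) (1,3) (2,0) (2,1) (2,2) (2,3) (3,0) (3,1) (3,2) (3,3) (4,0) (4,1)] -> total=18
Click 2 (3,3) count=2: revealed 0 new [(none)] -> total=18
Click 3 (6,1) count=2: revealed 1 new [(6,1)] -> total=19
Click 4 (1,6) count=2: revealed 1 new [(1,6)] -> total=20

Answer: ####...
####..#
####...
####...
##.....
.......
.#.....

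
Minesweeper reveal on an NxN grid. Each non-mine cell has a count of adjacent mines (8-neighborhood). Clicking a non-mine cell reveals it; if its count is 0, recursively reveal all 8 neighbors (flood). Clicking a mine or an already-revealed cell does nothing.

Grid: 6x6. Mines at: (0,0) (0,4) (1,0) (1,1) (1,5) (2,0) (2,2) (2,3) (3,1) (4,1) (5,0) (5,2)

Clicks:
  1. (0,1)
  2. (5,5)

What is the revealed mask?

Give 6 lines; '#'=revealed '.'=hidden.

Answer: .#....
......
....##
...###
...###
...###

Derivation:
Click 1 (0,1) count=3: revealed 1 new [(0,1)] -> total=1
Click 2 (5,5) count=0: revealed 11 new [(2,4) (2,5) (3,3) (3,4) (3,5) (4,3) (4,4) (4,5) (5,3) (5,4) (5,5)] -> total=12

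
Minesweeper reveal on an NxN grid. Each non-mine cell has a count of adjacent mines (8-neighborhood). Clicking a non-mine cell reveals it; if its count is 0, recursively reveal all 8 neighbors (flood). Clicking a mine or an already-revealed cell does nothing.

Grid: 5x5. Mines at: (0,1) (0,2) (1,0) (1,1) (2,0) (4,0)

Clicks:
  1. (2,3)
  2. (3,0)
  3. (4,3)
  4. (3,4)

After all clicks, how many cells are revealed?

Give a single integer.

Answer: 18

Derivation:
Click 1 (2,3) count=0: revealed 17 new [(0,3) (0,4) (1,2) (1,3) (1,4) (2,1) (2,2) (2,3) (2,4) (3,1) (3,2) (3,3) (3,4) (4,1) (4,2) (4,3) (4,4)] -> total=17
Click 2 (3,0) count=2: revealed 1 new [(3,0)] -> total=18
Click 3 (4,3) count=0: revealed 0 new [(none)] -> total=18
Click 4 (3,4) count=0: revealed 0 new [(none)] -> total=18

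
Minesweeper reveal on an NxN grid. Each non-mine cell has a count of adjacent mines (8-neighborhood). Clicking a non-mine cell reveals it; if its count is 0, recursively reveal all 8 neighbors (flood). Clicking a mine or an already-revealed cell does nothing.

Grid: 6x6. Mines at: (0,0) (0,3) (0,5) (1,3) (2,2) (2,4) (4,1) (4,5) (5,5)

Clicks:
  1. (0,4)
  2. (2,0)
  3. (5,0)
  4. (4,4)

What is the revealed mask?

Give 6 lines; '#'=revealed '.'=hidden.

Click 1 (0,4) count=3: revealed 1 new [(0,4)] -> total=1
Click 2 (2,0) count=0: revealed 6 new [(1,0) (1,1) (2,0) (2,1) (3,0) (3,1)] -> total=7
Click 3 (5,0) count=1: revealed 1 new [(5,0)] -> total=8
Click 4 (4,4) count=2: revealed 1 new [(4,4)] -> total=9

Answer: ....#.
##....
##....
##....
....#.
#.....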